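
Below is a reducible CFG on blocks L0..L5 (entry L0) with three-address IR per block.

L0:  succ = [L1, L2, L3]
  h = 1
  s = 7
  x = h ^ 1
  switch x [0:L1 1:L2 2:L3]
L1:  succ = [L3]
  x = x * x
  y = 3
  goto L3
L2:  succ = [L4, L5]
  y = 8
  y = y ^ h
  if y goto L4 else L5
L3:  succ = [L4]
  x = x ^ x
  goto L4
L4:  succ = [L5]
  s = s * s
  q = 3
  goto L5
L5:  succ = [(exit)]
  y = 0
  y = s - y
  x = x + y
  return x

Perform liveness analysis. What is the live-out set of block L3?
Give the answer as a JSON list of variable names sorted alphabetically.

Answer: ["s", "x"]

Working:
def/use:
  L0 def {h,s,x} use ∅
  L1 def {x,y} use {x}
  L2 def {y} use {h}
  L3 def {x} use {x}
  L4 def {q,s} use {s}
  L5 def {x,y} use {s,x}

Liveness:
  L0 li=∅ lo={h,s,x}
  L1 li={s,x} lo={s,x}
  L2 li={h,s,x} lo={s,x}
  L3 li={s,x} lo={s,x}
  L4 li={s,x} lo={s,x}
  L5 li={s,x} lo=∅

live-out(L3) = ["s", "x"]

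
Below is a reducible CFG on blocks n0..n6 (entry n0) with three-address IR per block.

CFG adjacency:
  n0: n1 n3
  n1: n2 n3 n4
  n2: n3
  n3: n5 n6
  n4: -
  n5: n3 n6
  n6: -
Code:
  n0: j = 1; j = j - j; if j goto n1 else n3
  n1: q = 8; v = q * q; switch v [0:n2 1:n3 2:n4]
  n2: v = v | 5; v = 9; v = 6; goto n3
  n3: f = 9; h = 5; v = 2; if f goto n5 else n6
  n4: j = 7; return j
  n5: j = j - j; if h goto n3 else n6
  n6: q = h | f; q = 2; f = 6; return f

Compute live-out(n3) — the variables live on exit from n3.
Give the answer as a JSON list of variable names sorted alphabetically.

def/use:
  n0: {j} / ∅
  n1: {q,v} / ∅
  n2: {v} / {v}
  n3: {f,h,v} / ∅
  n4: {j} / ∅
  n5: {j} / {h,j}
  n6: {f,q} / {f,h}

Backward fixpoint:
  live n0: ∅→{j}
  live n1: {j}→{j,v}
  live n2: {j,v}→{j}
  live n3: {j}→{f,h,j}
  live n4: ∅→∅
  live n5: {f,h,j}→{f,h,j}
  live n6: {f,h}→∅

live-out(n3) = ["f", "h", "j"]

Answer: ["f", "h", "j"]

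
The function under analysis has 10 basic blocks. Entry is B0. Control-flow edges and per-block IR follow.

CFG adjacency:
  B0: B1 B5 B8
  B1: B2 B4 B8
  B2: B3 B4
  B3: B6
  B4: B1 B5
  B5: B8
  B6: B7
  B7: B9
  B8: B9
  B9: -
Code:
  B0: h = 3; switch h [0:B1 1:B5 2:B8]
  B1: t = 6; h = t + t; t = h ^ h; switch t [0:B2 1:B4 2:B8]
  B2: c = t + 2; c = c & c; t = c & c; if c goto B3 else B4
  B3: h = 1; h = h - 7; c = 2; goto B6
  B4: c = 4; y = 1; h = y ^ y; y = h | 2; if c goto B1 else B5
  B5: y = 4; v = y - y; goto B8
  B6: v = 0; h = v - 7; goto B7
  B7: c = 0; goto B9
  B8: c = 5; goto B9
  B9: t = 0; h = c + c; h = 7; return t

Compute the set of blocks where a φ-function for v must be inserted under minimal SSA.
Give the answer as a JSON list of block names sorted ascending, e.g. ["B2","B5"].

idom tree: B1←B0 B2←B1 B3←B2 B4←B1 B5←B0 B6←B3 B7←B6 B8←B0 B9←B0
Dom at joins:
  B1: preds {B0,B4}: {B0} ∩ {B0,B1,B4} = {B0}; idom=B0
  B4: preds {B1,B2}: {B0,B1} ∩ {B0,B1,B2} = {B0,B1}; idom=B1
  B5: preds {B0,B4}: {B0} ∩ {B0,B1,B4} = {B0}; idom=B0
  B8: preds {B0,B1,B5}: {B0} ∩ {B0,B1} ∩ {B0,B5} = {B0}; idom=B0
  B9: preds {B7,B8}: {B0,B1,B2,B3,B6,B7} ∩ {B0,B8} = {B0}; idom=B0

DF derivation:
  B1←B0: walk · to B0
  B1←B4: walk B4→B1 to B0
  B4←B1: walk · to B1
  B4←B2: walk B2 to B1
  B5←B0: walk · to B0
  B5←B4: walk B4→B1 to B0
  B8←B0: walk · to B0
  B8←B1: walk B1 to B0
  B8←B5: walk B5 to B0
  B9←B7: walk B7→B6→B3→B2→B1 to B0
  B9←B8: walk B8 to B0
  B0 → ∅
  B1 → {B1,B5,B8,B9}
  B2 → {B4,B9}
  B3 → {B9}
  B4 → {B1,B5}
  B5 → {B8}
  B6 → {B9}
  B7 → {B9}
  B8 → {B9}
  B9 → ∅

φ for v: defs {B5,B6}
  DF⁺ = {B8,B9}

Answer: ["B8", "B9"]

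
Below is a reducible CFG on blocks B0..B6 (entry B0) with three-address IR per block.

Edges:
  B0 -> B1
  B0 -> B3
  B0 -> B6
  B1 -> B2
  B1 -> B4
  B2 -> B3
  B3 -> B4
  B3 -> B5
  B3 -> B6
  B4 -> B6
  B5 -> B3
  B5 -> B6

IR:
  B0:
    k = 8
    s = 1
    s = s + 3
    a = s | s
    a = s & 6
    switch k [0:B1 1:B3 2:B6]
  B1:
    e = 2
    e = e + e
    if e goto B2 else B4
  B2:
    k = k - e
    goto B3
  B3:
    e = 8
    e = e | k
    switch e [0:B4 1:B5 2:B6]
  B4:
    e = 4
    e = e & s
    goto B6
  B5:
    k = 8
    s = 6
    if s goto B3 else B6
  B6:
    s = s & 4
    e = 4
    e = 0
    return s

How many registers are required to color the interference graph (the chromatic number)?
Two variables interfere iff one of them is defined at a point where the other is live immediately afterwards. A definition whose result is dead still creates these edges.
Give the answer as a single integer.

def/use:
  B0: def={a,k,s} ue=∅
  B1: def={e} ue=∅
  B2: def={k} ue={e,k}
  B3: def={e} ue={k}
  B4: def={e} ue={s}
  B5: def={k,s} ue=∅
  B6: def={e,s} ue={s}

Liveness:
  B0: in=∅ out={k,s}
  B1: in={k,s} out={e,k,s}
  B2: in={e,k,s} out={k,s}
  B3: in={k,s} out={s}
  B4: in={s} out={s}
  B5: in=∅ out={k,s}
  B6: in={s} out=∅

Interfere edges:
  a — {k,s}
  e — {k,s}
  k — {a,e,s}
  s — {a,e,k}

Registers:
  {a,k,s} pairwise interfere (3-clique) ⇒ χ ≥ 3
  assign a→R2 e→R2 k→R0 s→R1 — no edge inside a register ⇒ χ ≤ 3
  χ = 3

Answer: 3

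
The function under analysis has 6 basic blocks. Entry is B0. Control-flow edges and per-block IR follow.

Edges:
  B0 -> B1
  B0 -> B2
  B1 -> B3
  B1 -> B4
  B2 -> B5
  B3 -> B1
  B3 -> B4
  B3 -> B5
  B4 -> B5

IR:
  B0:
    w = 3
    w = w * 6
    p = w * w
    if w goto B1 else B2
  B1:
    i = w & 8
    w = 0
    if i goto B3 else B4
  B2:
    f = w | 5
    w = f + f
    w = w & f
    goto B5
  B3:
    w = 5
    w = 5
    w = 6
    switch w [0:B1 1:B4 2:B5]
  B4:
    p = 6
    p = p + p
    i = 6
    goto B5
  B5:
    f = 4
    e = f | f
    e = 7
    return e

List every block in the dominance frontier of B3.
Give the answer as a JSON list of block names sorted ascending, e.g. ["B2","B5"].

Answer: ["B1", "B4", "B5"]

Analysis:
idom tree: B1←B0 B2←B0 B3←B1 B4←B1 B5←B0
Join-block Dom:
  B1: preds {B0,B3}: {B0} ∩ {B0,B1,B3} = {B0}; idom=B0
  B4: preds {B1,B3}: {B0,B1} ∩ {B0,B1,B3} = {B0,B1}; idom=B1
  B5: preds {B2,B3,B4}: {B0,B2} ∩ {B0,B1,B3} ∩ {B0,B1,B4} = {B0}; idom=B0

DF walk-up:
  B1←B0: walk · to B0
  B1←B3: walk B3→B1 to B0
  B4←B1: walk · to B1
  B4←B3: walk B3 to B1
  B5←B2: walk B2 to B0
  B5←B3: walk B3→B1 to B0
  B5←B4: walk B4→B1 to B0
  B0 → ∅
  B1 → {B1,B5}
  B2 → {B5}
  B3 → {B1,B4,B5}
  B4 → {B5}
  B5 → ∅

DF(B3) = ["B1", "B4", "B5"]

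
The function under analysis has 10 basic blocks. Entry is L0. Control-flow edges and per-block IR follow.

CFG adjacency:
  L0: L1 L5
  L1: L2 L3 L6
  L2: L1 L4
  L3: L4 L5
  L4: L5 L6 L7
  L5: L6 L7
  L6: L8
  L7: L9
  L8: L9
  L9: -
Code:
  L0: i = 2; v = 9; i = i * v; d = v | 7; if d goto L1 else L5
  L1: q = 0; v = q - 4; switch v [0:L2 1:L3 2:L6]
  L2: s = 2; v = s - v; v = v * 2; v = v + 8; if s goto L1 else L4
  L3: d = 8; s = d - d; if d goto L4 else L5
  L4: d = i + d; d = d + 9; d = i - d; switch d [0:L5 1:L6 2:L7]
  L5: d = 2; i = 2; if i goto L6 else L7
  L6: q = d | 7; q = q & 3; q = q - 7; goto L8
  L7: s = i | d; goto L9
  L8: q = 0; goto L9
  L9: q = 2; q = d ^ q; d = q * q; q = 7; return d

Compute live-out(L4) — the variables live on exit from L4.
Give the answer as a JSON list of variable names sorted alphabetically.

Answer: ["d", "i"]

Derivation:
def/use:
  L0: def={d,i,v} ue=∅
  L1: def={q,v} ue=∅
  L2: def={s,v} ue={v}
  L3: def={d,s} ue=∅
  L4: def={d} ue={d,i}
  L5: def={d,i} ue=∅
  L6: def={q} ue={d}
  L7: def={s} ue={d,i}
  L8: def={q} ue=∅
  L9: def={d,q} ue={d}

Backward fixpoint:
  live L0: ∅→{d,i}
  live L1: {d,i}→{d,i,v}
  live L2: {d,i,v}→{d,i}
  live L3: {i}→{d,i}
  live L4: {d,i}→{d,i}
  live L5: ∅→{d,i}
  live L6: {d}→{d}
  live L7: {d,i}→{d}
  live L8: {d}→{d}
  live L9: {d}→∅

live-out(L4) = ["d", "i"]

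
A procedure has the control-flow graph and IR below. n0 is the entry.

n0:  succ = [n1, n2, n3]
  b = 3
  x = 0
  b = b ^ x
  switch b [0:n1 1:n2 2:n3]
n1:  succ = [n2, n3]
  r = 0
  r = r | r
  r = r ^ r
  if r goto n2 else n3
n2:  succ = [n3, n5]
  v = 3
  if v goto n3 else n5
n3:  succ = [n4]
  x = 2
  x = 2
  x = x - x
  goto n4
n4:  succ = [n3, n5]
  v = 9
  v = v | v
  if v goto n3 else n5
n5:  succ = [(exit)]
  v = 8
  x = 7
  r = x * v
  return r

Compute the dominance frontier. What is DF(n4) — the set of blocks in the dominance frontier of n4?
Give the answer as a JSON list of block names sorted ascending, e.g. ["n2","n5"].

idom tree: n1←n0 n2←n0 n3←n0 n4←n3 n5←n0
Join-block Dom:
  n2: preds {n0,n1}: {n0} ∩ {n0,n1} = {n0}; idom=n0
  n3: preds {n0,n1,n2,n4}: {n0} ∩ {n0,n1} ∩ {n0,n2} ∩ {n0,n3,n4} = {n0}; idom=n0
  n5: preds {n2,n4}: {n0,n2} ∩ {n0,n3,n4} = {n0}; idom=n0

Frontier:
  n2←n0: walk · to n0
  n2←n1: walk n1 to n0
  n3←n0: walk · to n0
  n3←n1: walk n1 to n0
  n3←n2: walk n2 to n0
  n3←n4: walk n4→n3 to n0
  n5←n2: walk n2 to n0
  n5←n4: walk n4→n3 to n0
  DF(n0)=∅
  DF(n1)={n2,n3}
  DF(n2)={n3,n5}
  DF(n3)={n3,n5}
  DF(n4)={n3,n5}
  DF(n5)=∅

DF(n4) = ["n3", "n5"]

Answer: ["n3", "n5"]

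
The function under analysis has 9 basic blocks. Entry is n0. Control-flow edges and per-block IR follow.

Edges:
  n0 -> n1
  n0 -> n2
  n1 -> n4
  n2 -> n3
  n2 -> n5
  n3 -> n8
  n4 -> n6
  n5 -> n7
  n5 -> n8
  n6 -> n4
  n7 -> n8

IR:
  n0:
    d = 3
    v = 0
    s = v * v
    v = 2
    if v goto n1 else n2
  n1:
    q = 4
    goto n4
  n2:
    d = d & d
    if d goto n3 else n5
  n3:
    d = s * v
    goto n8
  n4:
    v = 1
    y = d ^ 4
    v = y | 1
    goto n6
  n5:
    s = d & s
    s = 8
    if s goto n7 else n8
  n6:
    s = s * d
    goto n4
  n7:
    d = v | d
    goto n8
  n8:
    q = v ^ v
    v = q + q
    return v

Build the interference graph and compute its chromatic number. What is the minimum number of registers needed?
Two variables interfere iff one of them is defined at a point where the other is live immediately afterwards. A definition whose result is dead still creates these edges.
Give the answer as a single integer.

Answer: 3

Analysis:
def/use:
  n0 def {d,s,v} use ∅
  n1 def {q} use ∅
  n2 def {d} use {d}
  n3 def {d} use {s,v}
  n4 def {v,y} use {d}
  n5 def {s} use {d,s}
  n6 def {s} use {d,s}
  n7 def {d} use {d,v}
  n8 def {q,v} use {v}

Liveness:
  live n0: ∅→{d,s,v}
  live n1: {d,s}→{d,s}
  live n2: {d,s,v}→{d,s,v}
  live n3: {s,v}→{v}
  live n4: {d,s}→{d,s}
  live n5: {d,s,v}→{d,v}
  live n6: {d,s}→{d,s}
  live n7: {d,v}→{v}
  live n8: {v}→∅

Interfere edges:
  d — {q,s,v,y}
  q — {d,s}
  s — {d,q,v,y}
  v — {d,s}
  y — {d,s}

Colouring:
  clique {d,q,s} ⇒ need ≥ 3
  3-colouring: R0={d}  R1={s}  R2={q,v,y}
  χ = 3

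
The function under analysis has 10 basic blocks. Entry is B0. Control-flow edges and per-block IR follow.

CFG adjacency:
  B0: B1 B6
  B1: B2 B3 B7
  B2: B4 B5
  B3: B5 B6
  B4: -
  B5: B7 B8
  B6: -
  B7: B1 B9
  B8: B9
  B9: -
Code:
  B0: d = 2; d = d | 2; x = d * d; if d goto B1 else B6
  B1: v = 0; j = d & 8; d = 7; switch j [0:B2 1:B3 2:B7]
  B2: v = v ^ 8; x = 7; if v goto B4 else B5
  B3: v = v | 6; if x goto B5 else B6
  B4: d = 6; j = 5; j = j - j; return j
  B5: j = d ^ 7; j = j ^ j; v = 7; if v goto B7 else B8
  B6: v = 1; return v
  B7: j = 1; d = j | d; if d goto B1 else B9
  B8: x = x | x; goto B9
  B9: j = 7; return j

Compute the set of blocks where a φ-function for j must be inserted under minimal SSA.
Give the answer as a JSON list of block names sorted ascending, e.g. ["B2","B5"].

idom tree: B1←B0 B2←B1 B3←B1 B4←B2 B5←B1 B6←B0 B7←B1 B8←B5 B9←B1
Join-block Dom:
  B1: preds {B0,B7}: {B0} ∩ {B0,B1,B7} = {B0}; idom=B0
  B5: preds {B2,B3}: {B0,B1,B2} ∩ {B0,B1,B3} = {B0,B1}; idom=B1
  B6: preds {B0,B3}: {B0} ∩ {B0,B1,B3} = {B0}; idom=B0
  B7: preds {B1,B5}: {B0,B1} ∩ {B0,B1,B5} = {B0,B1}; idom=B1
  B9: preds {B7,B8}: {B0,B1,B7} ∩ {B0,B1,B5,B8} = {B0,B1}; idom=B1

Frontier:
  join B1 pred B0: · stop@B0
  join B1 pred B7: B7→B1 stop@B0
  join B5 pred B2: B2 stop@B1
  join B5 pred B3: B3 stop@B1
  join B6 pred B0: · stop@B0
  join B6 pred B3: B3→B1 stop@B0
  join B7 pred B1: · stop@B1
  join B7 pred B5: B5 stop@B1
  join B9 pred B7: B7 stop@B1
  join B9 pred B8: B8→B5 stop@B1
  B0: DF=∅
  B1: DF={B1,B6}
  B2: DF={B5}
  B3: DF={B5,B6}
  B4: DF=∅
  B5: DF={B7,B9}
  B6: DF=∅
  B7: DF={B1,B9}
  B8: DF={B9}
  B9: DF=∅

φ for j: defs {B1,B4,B5,B7,B9}
  DF⁺ = {B1,B6,B7,B9}

Answer: ["B1", "B6", "B7", "B9"]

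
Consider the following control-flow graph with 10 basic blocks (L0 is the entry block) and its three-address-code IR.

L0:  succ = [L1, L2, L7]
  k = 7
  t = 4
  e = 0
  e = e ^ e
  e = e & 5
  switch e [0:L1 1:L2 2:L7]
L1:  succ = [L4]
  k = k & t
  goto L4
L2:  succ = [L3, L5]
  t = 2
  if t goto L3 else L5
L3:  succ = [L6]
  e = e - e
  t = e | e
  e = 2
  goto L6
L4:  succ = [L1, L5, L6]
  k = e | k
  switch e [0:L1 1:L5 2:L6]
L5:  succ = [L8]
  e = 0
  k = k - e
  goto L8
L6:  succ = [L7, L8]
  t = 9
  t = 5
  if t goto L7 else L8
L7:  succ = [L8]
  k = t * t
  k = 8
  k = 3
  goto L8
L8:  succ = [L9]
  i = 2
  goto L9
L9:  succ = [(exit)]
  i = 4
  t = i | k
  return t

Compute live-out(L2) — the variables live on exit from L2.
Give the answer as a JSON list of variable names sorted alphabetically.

Answer: ["e", "k"]

Working:
Per-block:
  L0: def={e,k,t} ue=∅
  L1: def={k} ue={k,t}
  L2: def={t} ue=∅
  L3: def={e,t} ue={e}
  L4: def={k} ue={e,k}
  L5: def={e,k} ue={k}
  L6: def={t} ue=∅
  L7: def={k} ue={t}
  L8: def={i} ue=∅
  L9: def={i,t} ue={k}

Live sets:
  live L0: ∅→{e,k,t}
  live L1: {e,k,t}→{e,k,t}
  live L2: {e,k}→{e,k}
  live L3: {e,k}→{k}
  live L4: {e,k,t}→{e,k,t}
  live L5: {k}→{k}
  live L6: {k}→{k,t}
  live L7: {t}→{k}
  live L8: {k}→{k}
  live L9: {k}→∅

live-out(L2) = ["e", "k"]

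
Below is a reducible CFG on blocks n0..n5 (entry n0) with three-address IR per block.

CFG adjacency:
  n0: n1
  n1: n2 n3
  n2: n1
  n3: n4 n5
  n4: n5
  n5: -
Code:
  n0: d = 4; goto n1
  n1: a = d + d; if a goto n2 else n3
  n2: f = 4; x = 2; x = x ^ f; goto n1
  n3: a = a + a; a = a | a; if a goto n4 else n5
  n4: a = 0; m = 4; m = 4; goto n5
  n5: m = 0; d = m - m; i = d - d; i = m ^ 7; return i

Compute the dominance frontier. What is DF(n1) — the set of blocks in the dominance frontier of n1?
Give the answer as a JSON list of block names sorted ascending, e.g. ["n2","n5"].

Answer: ["n1"]

Derivation:
idom tree: n1←n0 n2←n1 n3←n1 n4←n3 n5←n3
Dom at joins:
  n1: preds {n0,n2}: {n0} ∩ {n0,n1,n2} = {n0}; idom=n0
  n5: preds {n3,n4}: {n0,n1,n3} ∩ {n0,n1,n3,n4} = {n0,n1,n3}; idom=n3

Frontier:
  join n1 pred n0: · stop@n0
  join n1 pred n2: n2→n1 stop@n0
  join n5 pred n3: · stop@n3
  join n5 pred n4: n4 stop@n3
  n0: DF=∅
  n1: DF={n1}
  n2: DF={n1}
  n3: DF=∅
  n4: DF={n5}
  n5: DF=∅

DF(n1) = ["n1"]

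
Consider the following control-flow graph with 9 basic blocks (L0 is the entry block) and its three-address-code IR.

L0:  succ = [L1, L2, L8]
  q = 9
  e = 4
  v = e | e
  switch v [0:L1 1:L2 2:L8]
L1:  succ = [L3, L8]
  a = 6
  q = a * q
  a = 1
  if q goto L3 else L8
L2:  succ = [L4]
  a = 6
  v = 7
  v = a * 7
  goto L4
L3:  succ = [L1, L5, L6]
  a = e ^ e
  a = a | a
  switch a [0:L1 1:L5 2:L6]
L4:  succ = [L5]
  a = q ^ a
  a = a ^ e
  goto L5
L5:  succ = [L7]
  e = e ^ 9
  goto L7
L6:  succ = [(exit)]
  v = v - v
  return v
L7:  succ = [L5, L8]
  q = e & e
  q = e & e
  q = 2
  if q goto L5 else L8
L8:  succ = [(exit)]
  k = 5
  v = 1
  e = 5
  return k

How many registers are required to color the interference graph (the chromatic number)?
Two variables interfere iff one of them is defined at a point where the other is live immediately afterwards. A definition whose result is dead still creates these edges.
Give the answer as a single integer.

Block summaries:
  L0 def {e,q,v} use ∅
  L1 def {a,q} use {q}
  L2 def {a,v} use ∅
  L3 def {a} use {e}
  L4 def {a} use {a,e,q}
  L5 def {e} use {e}
  L6 def {v} use {v}
  L7 def {q} use {e}
  L8 def {e,k,v} use ∅

Liveness:
  live L0: ∅→{e,q,v}
  live L1: {e,q,v}→{e,q,v}
  live L2: {e,q}→{a,e,q}
  live L3: {e,q,v}→{e,q,v}
  live L4: {a,e,q}→{e}
  live L5: {e}→{e}
  live L6: {v}→∅
  live L7: {e}→{e}
  live L8: ∅→∅

Conflict graph:
  a — {e,q,v}
  e — {a,k,q,v}
  k — {e,v}
  q — {a,e,v}
  v — {a,e,k,q}

Chromatic number:
  {a,e,q,v} pairwise interfere (4-clique) ⇒ χ ≥ 4
  assign a→R2 e→R0 k→R2 q→R3 v→R1 — no edge inside a register ⇒ χ ≤ 4
  χ = 4

Answer: 4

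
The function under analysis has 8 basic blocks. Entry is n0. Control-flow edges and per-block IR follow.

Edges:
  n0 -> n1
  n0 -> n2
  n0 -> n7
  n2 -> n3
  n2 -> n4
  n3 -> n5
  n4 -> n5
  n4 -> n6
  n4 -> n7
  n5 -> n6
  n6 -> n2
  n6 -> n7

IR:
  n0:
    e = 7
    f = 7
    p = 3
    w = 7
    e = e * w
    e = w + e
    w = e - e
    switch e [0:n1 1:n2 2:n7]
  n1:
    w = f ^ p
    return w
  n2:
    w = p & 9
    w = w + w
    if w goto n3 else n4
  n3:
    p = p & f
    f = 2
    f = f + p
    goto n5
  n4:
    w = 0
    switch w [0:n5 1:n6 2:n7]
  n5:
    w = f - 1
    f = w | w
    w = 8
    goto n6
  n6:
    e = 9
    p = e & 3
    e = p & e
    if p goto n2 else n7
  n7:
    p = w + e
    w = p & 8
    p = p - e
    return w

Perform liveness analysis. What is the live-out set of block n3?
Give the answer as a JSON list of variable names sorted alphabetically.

def/use:
  n0: def={e,f,p,w} ue=∅
  n1: def={w} ue={f,p}
  n2: def={w} ue={p}
  n3: def={f,p} ue={f,p}
  n4: def={w} ue=∅
  n5: def={f,w} ue={f}
  n6: def={e,p} ue=∅
  n7: def={p,w} ue={e,w}

Live sets:
  n0: in=∅ out={e,f,p,w}
  n1: in={f,p} out=∅
  n2: in={e,f,p} out={e,f,p}
  n3: in={f,p} out={f}
  n4: in={e,f} out={e,f,w}
  n5: in={f} out={f,w}
  n6: in={f,w} out={e,f,p,w}
  n7: in={e,w} out=∅

live-out(n3) = ["f"]

Answer: ["f"]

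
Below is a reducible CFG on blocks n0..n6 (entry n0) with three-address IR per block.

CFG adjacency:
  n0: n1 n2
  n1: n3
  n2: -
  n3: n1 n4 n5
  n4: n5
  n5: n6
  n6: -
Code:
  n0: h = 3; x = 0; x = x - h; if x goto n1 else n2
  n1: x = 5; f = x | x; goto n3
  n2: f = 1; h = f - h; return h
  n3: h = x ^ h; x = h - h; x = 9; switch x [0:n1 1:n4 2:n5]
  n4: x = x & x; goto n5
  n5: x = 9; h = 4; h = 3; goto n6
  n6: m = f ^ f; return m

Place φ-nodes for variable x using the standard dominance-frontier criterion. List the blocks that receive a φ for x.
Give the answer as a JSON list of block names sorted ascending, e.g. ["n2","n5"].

Answer: ["n1", "n5"]

Derivation:
idom tree: n1←n0 n2←n0 n3←n1 n4←n3 n5←n3 n6←n5
Dom at joins:
  n1: preds {n0,n3}: {n0} ∩ {n0,n1,n3} = {n0}; idom=n0
  n5: preds {n3,n4}: {n0,n1,n3} ∩ {n0,n1,n3,n4} = {n0,n1,n3}; idom=n3

DF walk-up:
  join n1 pred n0: · stop@n0
  join n1 pred n3: n3→n1 stop@n0
  join n5 pred n3: · stop@n3
  join n5 pred n4: n4 stop@n3
  n0 → ∅
  n1 → {n1}
  n2 → ∅
  n3 → {n1}
  n4 → {n5}
  n5 → ∅
  n6 → ∅

φ for x: defs {n0,n1,n3,n4,n5}
  DF⁺ = {n1,n5}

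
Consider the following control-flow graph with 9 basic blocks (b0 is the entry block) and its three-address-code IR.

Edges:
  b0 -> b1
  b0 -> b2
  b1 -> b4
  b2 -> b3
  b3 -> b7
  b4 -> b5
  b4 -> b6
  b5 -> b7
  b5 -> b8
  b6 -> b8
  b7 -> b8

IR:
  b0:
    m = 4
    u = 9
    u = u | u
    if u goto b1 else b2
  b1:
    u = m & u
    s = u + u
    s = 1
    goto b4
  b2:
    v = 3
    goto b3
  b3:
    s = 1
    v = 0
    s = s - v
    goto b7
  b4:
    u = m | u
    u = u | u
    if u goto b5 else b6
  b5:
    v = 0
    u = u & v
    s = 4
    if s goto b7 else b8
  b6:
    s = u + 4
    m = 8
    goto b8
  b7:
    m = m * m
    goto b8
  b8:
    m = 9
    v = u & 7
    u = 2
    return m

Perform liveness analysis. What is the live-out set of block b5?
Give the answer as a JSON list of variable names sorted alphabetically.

def/use:
  b0: {m,u} / ∅
  b1: {s,u} / {m,u}
  b2: {v} / ∅
  b3: {s,v} / ∅
  b4: {u} / {m,u}
  b5: {s,u,v} / {u}
  b6: {m,s} / {u}
  b7: {m} / {m}
  b8: {m,u,v} / {u}

Liveness:
  b0: in=∅ out={m,u}
  b1: in={m,u} out={m,u}
  b2: in={m,u} out={m,u}
  b3: in={m,u} out={m,u}
  b4: in={m,u} out={m,u}
  b5: in={m,u} out={m,u}
  b6: in={u} out={u}
  b7: in={m,u} out={u}
  b8: in={u} out=∅

live-out(b5) = ["m", "u"]

Answer: ["m", "u"]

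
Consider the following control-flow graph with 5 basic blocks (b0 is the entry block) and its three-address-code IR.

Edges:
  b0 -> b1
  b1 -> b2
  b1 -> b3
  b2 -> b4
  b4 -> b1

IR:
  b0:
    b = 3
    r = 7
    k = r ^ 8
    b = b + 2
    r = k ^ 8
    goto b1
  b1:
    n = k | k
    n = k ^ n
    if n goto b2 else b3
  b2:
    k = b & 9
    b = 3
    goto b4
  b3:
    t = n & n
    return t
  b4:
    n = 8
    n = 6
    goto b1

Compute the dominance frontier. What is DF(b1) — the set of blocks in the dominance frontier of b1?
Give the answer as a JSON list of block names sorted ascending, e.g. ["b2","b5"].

Answer: ["b1"]

Derivation:
idom tree: b1←b0 b2←b1 b3←b1 b4←b2
Join-block Dom:
  b1: preds {b0,b4}: {b0} ∩ {b0,b1,b2,b4} = {b0}; idom=b0

DF derivation:
  join b1 pred b0: · stop@b0
  join b1 pred b4: b4→b2→b1 stop@b0
  DF(b0)=∅
  DF(b1)={b1}
  DF(b2)={b1}
  DF(b3)=∅
  DF(b4)={b1}

DF(b1) = ["b1"]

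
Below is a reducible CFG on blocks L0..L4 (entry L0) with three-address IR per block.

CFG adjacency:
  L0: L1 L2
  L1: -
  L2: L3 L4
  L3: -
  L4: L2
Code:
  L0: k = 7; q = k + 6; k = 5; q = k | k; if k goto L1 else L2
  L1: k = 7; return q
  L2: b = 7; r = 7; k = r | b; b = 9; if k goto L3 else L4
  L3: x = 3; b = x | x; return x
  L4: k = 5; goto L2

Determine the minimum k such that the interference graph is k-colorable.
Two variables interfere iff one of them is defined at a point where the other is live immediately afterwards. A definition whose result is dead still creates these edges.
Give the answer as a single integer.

Block summaries:
  L0: {k,q} / ∅
  L1: {k} / {q}
  L2: {b,k,r} / ∅
  L3: {b,x} / ∅
  L4: {k} / ∅

Backward fixpoint:
  live L0: ∅→{q}
  live L1: {q}→∅
  live L2: ∅→∅
  live L3: ∅→∅
  live L4: ∅→∅

Interference:
  b — {k,r,x}
  k — {b,q}
  q — {k}
  r — {b}
  x — {b}

Colouring:
  clique {b,k} ⇒ need ≥ 2
  2-colouring: r0={b,q}  r1={k,r,x}
  χ = 2

Answer: 2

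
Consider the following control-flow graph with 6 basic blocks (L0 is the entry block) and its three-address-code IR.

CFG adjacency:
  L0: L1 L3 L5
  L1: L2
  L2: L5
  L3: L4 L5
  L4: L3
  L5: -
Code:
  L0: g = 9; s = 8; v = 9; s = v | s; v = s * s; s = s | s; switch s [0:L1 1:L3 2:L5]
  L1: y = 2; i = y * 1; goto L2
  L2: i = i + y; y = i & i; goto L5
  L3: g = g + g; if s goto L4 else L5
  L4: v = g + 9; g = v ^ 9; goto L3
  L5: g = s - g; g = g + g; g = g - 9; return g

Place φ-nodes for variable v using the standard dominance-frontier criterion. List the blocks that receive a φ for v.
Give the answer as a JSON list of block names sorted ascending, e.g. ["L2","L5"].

Answer: ["L3", "L5"]

Analysis:
idom tree: L1←L0 L2←L1 L3←L0 L4←L3 L5←L0
Join-block Dom:
  L3: preds {L0,L4}: {L0} ∩ {L0,L3,L4} = {L0}; idom=L0
  L5: preds {L0,L2,L3}: {L0} ∩ {L0,L1,L2} ∩ {L0,L3} = {L0}; idom=L0

Frontier:
  L3←L0: walk · to L0
  L3←L4: walk L4→L3 to L0
  L5←L0: walk · to L0
  L5←L2: walk L2→L1 to L0
  L5←L3: walk L3 to L0
  L0 → ∅
  L1 → {L5}
  L2 → {L5}
  L3 → {L3,L5}
  L4 → {L3}
  L5 → ∅

φ for v: defs {L0,L4}
  DF⁺ = {L3,L5}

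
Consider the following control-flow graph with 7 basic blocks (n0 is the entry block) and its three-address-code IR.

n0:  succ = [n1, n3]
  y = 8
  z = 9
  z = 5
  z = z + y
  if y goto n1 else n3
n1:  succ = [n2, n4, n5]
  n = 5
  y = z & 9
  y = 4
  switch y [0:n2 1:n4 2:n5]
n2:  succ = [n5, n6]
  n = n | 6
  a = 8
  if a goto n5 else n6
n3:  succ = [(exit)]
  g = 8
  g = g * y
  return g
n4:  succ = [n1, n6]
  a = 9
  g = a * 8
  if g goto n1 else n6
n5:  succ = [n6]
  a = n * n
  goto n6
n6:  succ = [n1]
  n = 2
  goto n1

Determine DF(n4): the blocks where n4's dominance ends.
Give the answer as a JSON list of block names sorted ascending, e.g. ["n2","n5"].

idom tree: n1←n0 n2←n1 n3←n0 n4←n1 n5←n1 n6←n1
Dom∩ at merges:
  n1: preds {n0,n4,n6}: {n0} ∩ {n0,n1,n4} ∩ {n0,n1,n6} = {n0}; idom=n0
  n5: preds {n1,n2}: {n0,n1} ∩ {n0,n1,n2} = {n0,n1}; idom=n1
  n6: preds {n2,n4,n5}: {n0,n1,n2} ∩ {n0,n1,n4} ∩ {n0,n1,n5} = {n0,n1}; idom=n1

DF derivation:
  n1←n0: walk · to n0
  n1←n4: walk n4→n1 to n0
  n1←n6: walk n6→n1 to n0
  n5←n1: walk · to n1
  n5←n2: walk n2 to n1
  n6←n2: walk n2 to n1
  n6←n4: walk n4 to n1
  n6←n5: walk n5 to n1
  n0 → ∅
  n1 → {n1}
  n2 → {n5,n6}
  n3 → ∅
  n4 → {n1,n6}
  n5 → {n6}
  n6 → {n1}

DF(n4) = ["n1", "n6"]

Answer: ["n1", "n6"]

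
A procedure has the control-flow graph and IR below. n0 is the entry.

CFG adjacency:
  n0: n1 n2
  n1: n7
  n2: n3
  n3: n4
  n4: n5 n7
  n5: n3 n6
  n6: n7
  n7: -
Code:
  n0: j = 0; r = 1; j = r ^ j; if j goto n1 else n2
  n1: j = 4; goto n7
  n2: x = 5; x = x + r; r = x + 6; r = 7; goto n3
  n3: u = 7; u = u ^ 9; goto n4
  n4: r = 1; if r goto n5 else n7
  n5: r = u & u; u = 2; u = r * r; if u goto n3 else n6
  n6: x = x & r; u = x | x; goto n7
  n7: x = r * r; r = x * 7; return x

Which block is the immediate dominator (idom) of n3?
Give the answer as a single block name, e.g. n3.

idom tree: n1←n0 n2←n0 n3←n2 n4←n3 n5←n4 n6←n5 n7←n0
Dom at joins:
  n3: preds {n2,n5}: {n0,n2} ∩ {n0,n2,n3,n4,n5} = {n0,n2}; idom=n2
  n7: preds {n1,n4,n6}: {n0,n1} ∩ {n0,n2,n3,n4} ∩ {n0,n2,n3,n4,n5,n6} = {n0}; idom=n0

idom(n3) = n2

Answer: n2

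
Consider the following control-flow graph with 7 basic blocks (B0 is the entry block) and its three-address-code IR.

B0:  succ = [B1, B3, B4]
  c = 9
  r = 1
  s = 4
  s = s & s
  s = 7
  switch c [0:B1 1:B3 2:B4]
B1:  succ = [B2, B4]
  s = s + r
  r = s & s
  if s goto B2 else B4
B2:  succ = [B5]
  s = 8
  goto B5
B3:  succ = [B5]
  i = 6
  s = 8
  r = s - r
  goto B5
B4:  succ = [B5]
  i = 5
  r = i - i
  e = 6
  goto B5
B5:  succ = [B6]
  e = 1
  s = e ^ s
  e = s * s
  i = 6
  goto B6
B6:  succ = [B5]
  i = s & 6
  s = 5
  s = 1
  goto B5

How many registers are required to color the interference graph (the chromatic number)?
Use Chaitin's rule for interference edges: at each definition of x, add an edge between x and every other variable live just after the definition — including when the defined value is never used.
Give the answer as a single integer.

Per-block:
  B0: {c,r,s} / ∅
  B1: {r,s} / {r,s}
  B2: {s} / ∅
  B3: {i,r,s} / {r}
  B4: {e,i,r} / ∅
  B5: {e,i,s} / {s}
  B6: {i,s} / {s}

Live sets:
  B0 li=∅ lo={r,s}
  B1 li={r,s} lo={s}
  B2 li=∅ lo={s}
  B3 li={r} lo={s}
  B4 li={s} lo={s}
  B5 li={s} lo={s}
  B6 li={s} lo={s}

Interference:
  c: {r,s}
  e: {s}
  i: {r,s}
  r: {c,i,s}
  s: {c,e,i,r}

Chromatic number:
  lower bound: {c,r,s} mutually conflict ⇒ χ ≥ 3
  3-colouring: c0={s}  c1={e,r}  c2={c,i}
  χ = 3

Answer: 3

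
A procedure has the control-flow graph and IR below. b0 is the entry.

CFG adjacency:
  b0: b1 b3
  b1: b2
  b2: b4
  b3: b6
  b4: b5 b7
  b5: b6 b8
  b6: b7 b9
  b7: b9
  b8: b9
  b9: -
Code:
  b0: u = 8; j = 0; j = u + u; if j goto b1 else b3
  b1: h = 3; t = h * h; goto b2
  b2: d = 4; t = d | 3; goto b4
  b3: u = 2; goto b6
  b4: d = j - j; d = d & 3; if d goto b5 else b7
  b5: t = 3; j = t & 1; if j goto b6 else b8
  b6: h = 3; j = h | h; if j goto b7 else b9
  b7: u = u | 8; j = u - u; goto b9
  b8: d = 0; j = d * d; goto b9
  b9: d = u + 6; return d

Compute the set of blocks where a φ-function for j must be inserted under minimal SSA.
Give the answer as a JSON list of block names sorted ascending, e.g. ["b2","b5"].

Answer: ["b6", "b7", "b9"]

Working:
idom tree: b1←b0 b2←b1 b3←b0 b4←b2 b5←b4 b6←b0 b7←b0 b8←b5 b9←b0
Dom∩ at merges:
  b6: preds {b3,b5}: {b0,b3} ∩ {b0,b1,b2,b4,b5} = {b0}; idom=b0
  b7: preds {b4,b6}: {b0,b1,b2,b4} ∩ {b0,b6} = {b0}; idom=b0
  b9: preds {b6,b7,b8}: {b0,b6} ∩ {b0,b7} ∩ {b0,b1,b2,b4,b5,b8} = {b0}; idom=b0

DF derivation:
  b6←b3: walk b3 to b0
  b6←b5: walk b5→b4→b2→b1 to b0
  b7←b4: walk b4→b2→b1 to b0
  b7←b6: walk b6 to b0
  b9←b6: walk b6 to b0
  b9←b7: walk b7 to b0
  b9←b8: walk b8→b5→b4→b2→b1 to b0
  b0 → ∅
  b1 → {b6,b7,b9}
  b2 → {b6,b7,b9}
  b3 → {b6}
  b4 → {b6,b7,b9}
  b5 → {b6,b9}
  b6 → {b7,b9}
  b7 → {b9}
  b8 → {b9}
  b9 → ∅

φ for j: defs {b0,b5,b6,b7,b8}
  DF⁺ = {b6,b7,b9}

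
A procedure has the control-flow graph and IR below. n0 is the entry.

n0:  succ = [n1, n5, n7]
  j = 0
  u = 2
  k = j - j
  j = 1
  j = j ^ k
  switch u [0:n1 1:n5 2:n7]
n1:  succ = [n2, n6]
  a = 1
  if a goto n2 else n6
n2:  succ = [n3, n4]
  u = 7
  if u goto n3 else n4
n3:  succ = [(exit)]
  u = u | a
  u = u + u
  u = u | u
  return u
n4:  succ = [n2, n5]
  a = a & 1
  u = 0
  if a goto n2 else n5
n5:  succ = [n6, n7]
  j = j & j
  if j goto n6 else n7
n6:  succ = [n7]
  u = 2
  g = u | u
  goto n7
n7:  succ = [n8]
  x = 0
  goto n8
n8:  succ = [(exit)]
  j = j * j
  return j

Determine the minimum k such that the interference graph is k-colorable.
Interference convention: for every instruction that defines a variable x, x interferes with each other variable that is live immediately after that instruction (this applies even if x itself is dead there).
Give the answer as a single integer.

Block summaries:
  n0 def {j,k,u} use ∅
  n1 def {a} use ∅
  n2 def {u} use ∅
  n3 def {u} use {a,u}
  n4 def {a,u} use {a}
  n5 def {j} use {j}
  n6 def {g,u} use ∅
  n7 def {x} use ∅
  n8 def {j} use {j}

Liveness:
  n0: in=∅ out={j}
  n1: in={j} out={a,j}
  n2: in={a,j} out={a,j,u}
  n3: in={a,u} out=∅
  n4: in={a,j} out={a,j}
  n5: in={j} out={j}
  n6: in={j} out={j}
  n7: in={j} out={j}
  n8: in={j} out=∅

Interfere edges:
  a — {j,u}
  g — {j}
  j — {a,g,k,u,x}
  k — {j,u}
  u — {a,j,k}
  x — {j}

Chromatic number:
  clique {a,j,u} ⇒ need ≥ 3
  assign a→R2 g→R1 j→R0 k→R2 u→R1 x→R1 — no edge inside a register ⇒ χ ≤ 3
  χ = 3

Answer: 3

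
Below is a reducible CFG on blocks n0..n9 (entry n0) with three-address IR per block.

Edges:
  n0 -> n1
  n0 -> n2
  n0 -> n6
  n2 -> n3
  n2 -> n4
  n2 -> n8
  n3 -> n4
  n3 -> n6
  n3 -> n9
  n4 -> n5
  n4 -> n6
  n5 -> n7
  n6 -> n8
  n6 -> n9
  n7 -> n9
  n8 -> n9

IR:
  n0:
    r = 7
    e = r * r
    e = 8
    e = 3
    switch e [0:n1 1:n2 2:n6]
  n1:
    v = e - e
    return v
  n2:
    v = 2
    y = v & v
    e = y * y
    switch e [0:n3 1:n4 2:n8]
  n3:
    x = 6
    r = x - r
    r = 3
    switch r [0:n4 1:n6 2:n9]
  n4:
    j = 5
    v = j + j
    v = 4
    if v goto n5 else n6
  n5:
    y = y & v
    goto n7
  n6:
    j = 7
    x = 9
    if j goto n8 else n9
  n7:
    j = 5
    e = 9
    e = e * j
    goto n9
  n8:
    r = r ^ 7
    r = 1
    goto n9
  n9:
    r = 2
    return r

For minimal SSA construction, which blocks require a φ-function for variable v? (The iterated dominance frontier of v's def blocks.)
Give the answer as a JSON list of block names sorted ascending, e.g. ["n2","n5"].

Answer: ["n6", "n8", "n9"]

Analysis:
idom tree: n1←n0 n2←n0 n3←n2 n4←n2 n5←n4 n6←n0 n7←n5 n8←n0 n9←n0
Dom at joins:
  n4: preds {n2,n3}: {n0,n2} ∩ {n0,n2,n3} = {n0,n2}; idom=n2
  n6: preds {n0,n3,n4}: {n0} ∩ {n0,n2,n3} ∩ {n0,n2,n4} = {n0}; idom=n0
  n8: preds {n2,n6}: {n0,n2} ∩ {n0,n6} = {n0}; idom=n0
  n9: preds {n3,n6,n7,n8}: {n0,n2,n3} ∩ {n0,n6} ∩ {n0,n2,n4,n5,n7} ∩ {n0,n8} = {n0}; idom=n0

DF walk-up:
  join n4 pred n2: · stop@n2
  join n4 pred n3: n3 stop@n2
  join n6 pred n0: · stop@n0
  join n6 pred n3: n3→n2 stop@n0
  join n6 pred n4: n4→n2 stop@n0
  join n8 pred n2: n2 stop@n0
  join n8 pred n6: n6 stop@n0
  join n9 pred n3: n3→n2 stop@n0
  join n9 pred n6: n6 stop@n0
  join n9 pred n7: n7→n5→n4→n2 stop@n0
  join n9 pred n8: n8 stop@n0
  n0: DF=∅
  n1: DF=∅
  n2: DF={n6,n8,n9}
  n3: DF={n4,n6,n9}
  n4: DF={n6,n9}
  n5: DF={n9}
  n6: DF={n8,n9}
  n7: DF={n9}
  n8: DF={n9}
  n9: DF=∅

φ for v: defs {n1,n2,n4}
  DF⁺ = {n6,n8,n9}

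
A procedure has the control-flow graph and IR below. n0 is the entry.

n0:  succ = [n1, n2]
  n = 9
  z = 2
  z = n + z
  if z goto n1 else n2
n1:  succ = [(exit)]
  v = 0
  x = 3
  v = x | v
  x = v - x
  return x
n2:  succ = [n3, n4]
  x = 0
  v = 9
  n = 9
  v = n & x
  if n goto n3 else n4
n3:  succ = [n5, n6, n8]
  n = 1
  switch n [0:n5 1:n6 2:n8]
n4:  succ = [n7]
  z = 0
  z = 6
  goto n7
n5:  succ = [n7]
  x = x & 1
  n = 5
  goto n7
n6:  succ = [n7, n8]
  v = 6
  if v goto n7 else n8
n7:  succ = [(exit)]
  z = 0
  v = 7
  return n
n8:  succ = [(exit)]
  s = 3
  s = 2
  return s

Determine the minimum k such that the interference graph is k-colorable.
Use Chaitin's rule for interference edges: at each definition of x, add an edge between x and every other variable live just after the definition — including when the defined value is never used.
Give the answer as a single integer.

Per-block:
  n0: def={n,z} ue=∅
  n1: def={v,x} ue=∅
  n2: def={n,v,x} ue=∅
  n3: def={n} ue=∅
  n4: def={z} ue=∅
  n5: def={n,x} ue={x}
  n6: def={v} ue=∅
  n7: def={v,z} ue={n}
  n8: def={s} ue=∅

Live sets:
  n0: in=∅ out=∅
  n1: in=∅ out=∅
  n2: in=∅ out={n,x}
  n3: in={x} out={n,x}
  n4: in={n} out={n}
  n5: in={x} out={n}
  n6: in={n} out={n}
  n7: in={n} out=∅
  n8: in=∅ out=∅

Interference:
  n↔{v,x,z}
  s↔∅
  v↔{n,x}
  x↔{n,v}
  z↔{n}

Registers:
  lower bound: {n,v,x} mutually conflict ⇒ χ ≥ 3
  3-colouring: c0={n,s}  c1={v,z}  c2={x}
  χ = 3

Answer: 3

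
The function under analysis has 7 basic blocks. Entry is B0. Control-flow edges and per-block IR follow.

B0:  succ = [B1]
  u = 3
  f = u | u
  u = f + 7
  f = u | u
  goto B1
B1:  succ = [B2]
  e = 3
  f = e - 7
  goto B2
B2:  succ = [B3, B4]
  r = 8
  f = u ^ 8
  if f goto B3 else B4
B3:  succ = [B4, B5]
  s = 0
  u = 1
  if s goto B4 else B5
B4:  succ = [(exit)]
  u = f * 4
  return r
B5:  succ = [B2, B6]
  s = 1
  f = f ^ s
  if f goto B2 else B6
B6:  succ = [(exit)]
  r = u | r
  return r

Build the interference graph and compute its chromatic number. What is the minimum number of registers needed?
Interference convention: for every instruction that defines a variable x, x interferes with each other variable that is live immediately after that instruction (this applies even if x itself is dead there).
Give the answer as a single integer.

Block summaries:
  B0: def={f,u} ue=∅
  B1: def={e,f} ue=∅
  B2: def={f,r} ue={u}
  B3: def={s,u} ue=∅
  B4: def={u} ue={f,r}
  B5: def={f,s} ue={f}
  B6: def={r} ue={r,u}

Backward fixpoint:
  live B0: ∅→{u}
  live B1: {u}→{u}
  live B2: {u}→{f,r}
  live B3: {f,r}→{f,r,u}
  live B4: {f,r}→∅
  live B5: {f,r,u}→{r,u}
  live B6: {r,u}→∅

Conflict graph:
  e — {u}
  f — {r,s,u}
  r — {f,s,u}
  s — {f,r,u}
  u — {e,f,r,s}

Chromatic number:
  clique {f,r,s,u} ⇒ need ≥ 4
  assign e→c1 f→c1 r→c2 s→c3 u→c0 — no edge inside a register ⇒ χ ≤ 4
  χ = 4

Answer: 4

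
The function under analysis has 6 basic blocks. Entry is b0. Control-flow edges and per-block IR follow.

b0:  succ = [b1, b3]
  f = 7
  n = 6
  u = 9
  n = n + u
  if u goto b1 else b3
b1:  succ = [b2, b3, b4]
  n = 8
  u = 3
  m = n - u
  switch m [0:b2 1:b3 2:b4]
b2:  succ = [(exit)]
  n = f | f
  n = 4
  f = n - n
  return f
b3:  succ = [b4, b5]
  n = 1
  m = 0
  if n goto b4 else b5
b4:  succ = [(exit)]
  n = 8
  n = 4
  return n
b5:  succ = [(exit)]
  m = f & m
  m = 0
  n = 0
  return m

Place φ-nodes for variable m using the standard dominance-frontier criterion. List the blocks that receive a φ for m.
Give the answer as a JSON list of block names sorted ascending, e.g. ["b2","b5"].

idom tree: b1←b0 b2←b1 b3←b0 b4←b0 b5←b3
Dom at joins:
  b3: preds {b0,b1}: {b0} ∩ {b0,b1} = {b0}; idom=b0
  b4: preds {b1,b3}: {b0,b1} ∩ {b0,b3} = {b0}; idom=b0

DF walk-up:
  join b3 pred b0: · stop@b0
  join b3 pred b1: b1 stop@b0
  join b4 pred b1: b1 stop@b0
  join b4 pred b3: b3 stop@b0
  b0 → ∅
  b1 → {b3,b4}
  b2 → ∅
  b3 → {b4}
  b4 → ∅
  b5 → ∅

φ for m: defs {b1,b3,b5}
  DF⁺ = {b3,b4}

Answer: ["b3", "b4"]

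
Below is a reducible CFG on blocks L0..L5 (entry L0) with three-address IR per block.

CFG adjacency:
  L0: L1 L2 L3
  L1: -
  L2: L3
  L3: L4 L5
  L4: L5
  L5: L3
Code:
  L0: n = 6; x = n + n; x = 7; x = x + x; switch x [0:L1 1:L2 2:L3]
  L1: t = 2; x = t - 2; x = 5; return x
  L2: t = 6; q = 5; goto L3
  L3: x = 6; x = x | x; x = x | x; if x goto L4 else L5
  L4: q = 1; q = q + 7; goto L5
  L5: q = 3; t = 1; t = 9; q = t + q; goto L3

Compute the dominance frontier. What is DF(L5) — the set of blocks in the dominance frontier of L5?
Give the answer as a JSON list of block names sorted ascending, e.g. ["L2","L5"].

idom tree: L1←L0 L2←L0 L3←L0 L4←L3 L5←L3
Dom∩ at merges:
  L3: preds {L0,L2,L5}: {L0} ∩ {L0,L2} ∩ {L0,L3,L5} = {L0}; idom=L0
  L5: preds {L3,L4}: {L0,L3} ∩ {L0,L3,L4} = {L0,L3}; idom=L3

Frontier:
  join L3 pred L0: · stop@L0
  join L3 pred L2: L2 stop@L0
  join L3 pred L5: L5→L3 stop@L0
  join L5 pred L3: · stop@L3
  join L5 pred L4: L4 stop@L3
  L0 → ∅
  L1 → ∅
  L2 → {L3}
  L3 → {L3}
  L4 → {L5}
  L5 → {L3}

DF(L5) = ["L3"]

Answer: ["L3"]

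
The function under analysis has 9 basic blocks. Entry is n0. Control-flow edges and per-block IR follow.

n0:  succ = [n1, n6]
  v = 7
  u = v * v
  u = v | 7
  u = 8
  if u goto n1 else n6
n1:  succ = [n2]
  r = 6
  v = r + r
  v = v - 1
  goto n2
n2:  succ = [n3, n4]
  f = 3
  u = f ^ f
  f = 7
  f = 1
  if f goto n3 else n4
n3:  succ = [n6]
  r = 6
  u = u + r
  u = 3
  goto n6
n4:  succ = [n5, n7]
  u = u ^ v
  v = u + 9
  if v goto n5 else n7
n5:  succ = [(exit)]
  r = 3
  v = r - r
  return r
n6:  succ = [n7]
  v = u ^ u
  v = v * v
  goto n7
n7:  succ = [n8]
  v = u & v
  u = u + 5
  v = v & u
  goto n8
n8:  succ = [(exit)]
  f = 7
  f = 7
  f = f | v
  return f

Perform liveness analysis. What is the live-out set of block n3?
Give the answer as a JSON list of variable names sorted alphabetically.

Per-block:
  n0: {u,v} / ∅
  n1: {r,v} / ∅
  n2: {f,u} / ∅
  n3: {r,u} / {u}
  n4: {u,v} / {u,v}
  n5: {r,v} / ∅
  n6: {v} / {u}
  n7: {u,v} / {u,v}
  n8: {f} / {v}

Backward fixpoint:
  live n0: ∅→{u}
  live n1: ∅→{v}
  live n2: {v}→{u,v}
  live n3: {u}→{u}
  live n4: {u,v}→{u,v}
  live n5: ∅→∅
  live n6: {u}→{u,v}
  live n7: {u,v}→{v}
  live n8: {v}→∅

live-out(n3) = ["u"]

Answer: ["u"]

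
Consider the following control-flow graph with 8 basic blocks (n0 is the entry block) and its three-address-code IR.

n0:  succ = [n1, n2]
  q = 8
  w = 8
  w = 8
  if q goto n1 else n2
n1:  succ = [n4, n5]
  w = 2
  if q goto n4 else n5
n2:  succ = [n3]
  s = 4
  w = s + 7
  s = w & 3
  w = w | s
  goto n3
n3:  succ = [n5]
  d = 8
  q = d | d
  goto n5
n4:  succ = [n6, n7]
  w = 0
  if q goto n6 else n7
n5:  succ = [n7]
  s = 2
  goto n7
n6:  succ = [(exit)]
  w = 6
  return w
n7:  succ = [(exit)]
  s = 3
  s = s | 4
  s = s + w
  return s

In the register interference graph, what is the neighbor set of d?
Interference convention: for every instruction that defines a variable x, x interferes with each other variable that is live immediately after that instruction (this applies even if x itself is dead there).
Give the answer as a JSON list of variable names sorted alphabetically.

Answer: ["w"]

Working:
Per-block:
  n0: def={q,w} ue=∅
  n1: def={w} ue={q}
  n2: def={s,w} ue=∅
  n3: def={d,q} ue=∅
  n4: def={w} ue={q}
  n5: def={s} ue=∅
  n6: def={w} ue=∅
  n7: def={s} ue={w}

Backward fixpoint:
  n0 li=∅ lo={q}
  n1 li={q} lo={q,w}
  n2 li=∅ lo={w}
  n3 li={w} lo={w}
  n4 li={q} lo={w}
  n5 li={w} lo={w}
  n6 li=∅ lo=∅
  n7 li={w} lo=∅

Interference:
  d↔{w}
  q↔{w}
  s↔{w}
  w↔{d,q,s}

N(d) = ["w"]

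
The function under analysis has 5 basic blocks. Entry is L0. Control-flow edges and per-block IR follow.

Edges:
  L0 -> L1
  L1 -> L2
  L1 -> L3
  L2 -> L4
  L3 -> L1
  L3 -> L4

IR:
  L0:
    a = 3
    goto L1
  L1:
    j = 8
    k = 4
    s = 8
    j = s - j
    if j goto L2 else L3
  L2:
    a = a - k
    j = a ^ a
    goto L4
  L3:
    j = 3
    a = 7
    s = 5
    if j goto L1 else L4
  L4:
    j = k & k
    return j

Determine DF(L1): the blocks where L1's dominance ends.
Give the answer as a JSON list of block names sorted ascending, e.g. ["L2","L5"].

Answer: ["L1"]

Working:
idom tree: L1←L0 L2←L1 L3←L1 L4←L1
Dom at joins:
  L1: preds {L0,L3}: {L0} ∩ {L0,L1,L3} = {L0}; idom=L0
  L4: preds {L2,L3}: {L0,L1,L2} ∩ {L0,L1,L3} = {L0,L1}; idom=L1

DF walk-up:
  L1←L0: walk · to L0
  L1←L3: walk L3→L1 to L0
  L4←L2: walk L2 to L1
  L4←L3: walk L3 to L1
  L0: DF=∅
  L1: DF={L1}
  L2: DF={L4}
  L3: DF={L1,L4}
  L4: DF=∅

DF(L1) = ["L1"]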